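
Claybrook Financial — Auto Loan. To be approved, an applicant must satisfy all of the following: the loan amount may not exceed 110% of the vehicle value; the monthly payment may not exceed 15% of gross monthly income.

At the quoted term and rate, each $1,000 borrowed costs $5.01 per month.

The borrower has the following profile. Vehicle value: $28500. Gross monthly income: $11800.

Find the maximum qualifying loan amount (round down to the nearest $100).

$31,300

Payment cap: 15% × $11,800 = $1,770/month.
At $5.01 per $1,000, that supports 1,770/5.01 × 1,000 ≈ $353,293 → $353,200.
LTV cap: 110% × $28,500 = $31,350 → $31,300.
Binding constraint: loan-to-value.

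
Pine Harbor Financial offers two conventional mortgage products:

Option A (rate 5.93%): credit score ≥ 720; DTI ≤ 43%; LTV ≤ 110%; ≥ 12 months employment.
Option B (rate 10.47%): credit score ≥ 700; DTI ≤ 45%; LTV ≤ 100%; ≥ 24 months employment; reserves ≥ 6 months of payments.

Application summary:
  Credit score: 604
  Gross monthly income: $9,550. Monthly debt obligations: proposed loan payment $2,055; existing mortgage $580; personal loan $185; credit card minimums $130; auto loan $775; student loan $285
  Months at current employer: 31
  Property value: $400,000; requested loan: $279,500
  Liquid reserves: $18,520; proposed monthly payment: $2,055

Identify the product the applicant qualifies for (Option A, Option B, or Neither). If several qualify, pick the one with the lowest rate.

Total debts = (2,055 + 580 + 185 + 130 + 775 + 285) = 4,010; DTI = 4,010/9,550 = 42%.
LTV = 279,500/400,000 = 69.9%.
Reserves = 18,520/2,055 = 9.0 months.
Option A: score 604 < 720; DTI 42% ≤ 43%; LTV 69.9% ≤ 110%; employment 31 ≥ 12 mo → does not qualify.
Option B: score 604 < 700; DTI 42% ≤ 45%; LTV 69.9% ≤ 100%; employment 31 ≥ 24 mo; reserves 9.0 ≥ 6 mo → does not qualify.

Neither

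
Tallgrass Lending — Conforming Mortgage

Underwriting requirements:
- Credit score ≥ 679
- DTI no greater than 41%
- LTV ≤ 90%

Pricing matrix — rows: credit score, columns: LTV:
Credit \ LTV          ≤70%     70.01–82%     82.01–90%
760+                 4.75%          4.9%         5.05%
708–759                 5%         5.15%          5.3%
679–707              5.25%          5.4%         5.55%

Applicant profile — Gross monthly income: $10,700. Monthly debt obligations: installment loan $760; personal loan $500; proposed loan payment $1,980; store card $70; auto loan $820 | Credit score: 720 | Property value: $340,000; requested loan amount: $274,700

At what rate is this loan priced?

Credit score 720 ≥ 679; Total monthly debts = (760 + 500 + 1,980 + 70 + 820) = 4,130. DTI = 4,130/10,700 = 38.6% ≤ 41%
LTV: 274,700 ÷ 340,000 = 80.8%, within 90% cap
Credit 720 → row 708–759; LTV 80.8% → column 70.01–82%. Grid cell → 5.15%.

5.15%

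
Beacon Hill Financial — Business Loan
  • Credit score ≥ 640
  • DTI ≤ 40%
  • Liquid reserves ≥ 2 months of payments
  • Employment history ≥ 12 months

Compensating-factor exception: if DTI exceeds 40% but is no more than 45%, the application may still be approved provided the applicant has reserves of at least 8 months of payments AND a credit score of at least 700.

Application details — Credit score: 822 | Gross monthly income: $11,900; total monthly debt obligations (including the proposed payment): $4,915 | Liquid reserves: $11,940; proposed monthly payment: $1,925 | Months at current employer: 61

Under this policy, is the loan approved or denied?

Credit score 822 ≥ 640 (meets base)
DTI = 4,915/11,900 = 41.3% > 40% — standard DTI limit exceeded.
Liquid reserves cover 11,940/1,925 = 6.2 months — ≥ 2 required
Employment 61 ≥ 12 months
41.3% falls in the override range (40%–45%), so the compensating-factor test applies.
Reserves 6.2 < 8 months; credit score 822 ≥ 700.
Compensating-factor requirement not fully met.

Denied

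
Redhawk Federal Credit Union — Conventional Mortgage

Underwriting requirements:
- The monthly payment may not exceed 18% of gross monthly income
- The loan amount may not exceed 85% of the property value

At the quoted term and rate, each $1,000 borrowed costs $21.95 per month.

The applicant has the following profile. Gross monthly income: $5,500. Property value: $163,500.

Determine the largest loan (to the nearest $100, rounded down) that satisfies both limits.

$45,100

Payment cap: 18% × $5,500 = $990/month.
At $21.95 per $1,000, that supports 990/21.95 × 1,000 ≈ $45,102 → $45,100.
LTV cap: 85% × $163,500 = $138,975 → $138,900.
Binding constraint: payment-to-income.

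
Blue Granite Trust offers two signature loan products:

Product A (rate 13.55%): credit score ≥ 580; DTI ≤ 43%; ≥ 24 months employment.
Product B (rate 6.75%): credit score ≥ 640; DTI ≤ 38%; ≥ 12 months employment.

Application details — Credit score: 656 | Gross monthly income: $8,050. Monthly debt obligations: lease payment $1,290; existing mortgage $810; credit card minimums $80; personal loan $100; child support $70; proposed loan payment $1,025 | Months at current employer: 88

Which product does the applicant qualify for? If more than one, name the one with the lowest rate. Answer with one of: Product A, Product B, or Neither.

Total debts = (1,290 + 810 + 80 + 100 + 70 + 1,025) = 3,375; DTI = 3,375/8,050 = 41.9%.
Product A: score 656 ≥ 580; DTI 41.9% ≤ 43%; employment 88 ≥ 24 mo → qualifies.
Product B: score 656 ≥ 640; DTI 41.9% > 38%; employment 88 ≥ 12 mo → does not qualify.

Product A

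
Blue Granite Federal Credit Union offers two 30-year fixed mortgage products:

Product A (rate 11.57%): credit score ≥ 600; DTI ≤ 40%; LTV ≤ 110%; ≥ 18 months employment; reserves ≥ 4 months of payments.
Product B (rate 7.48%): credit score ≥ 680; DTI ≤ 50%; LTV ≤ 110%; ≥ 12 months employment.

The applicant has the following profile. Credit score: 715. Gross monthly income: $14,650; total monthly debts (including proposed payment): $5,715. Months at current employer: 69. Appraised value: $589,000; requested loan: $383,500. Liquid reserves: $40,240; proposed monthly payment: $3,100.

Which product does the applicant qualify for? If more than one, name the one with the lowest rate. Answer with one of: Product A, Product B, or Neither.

DTI = 5,715/14,650 = 39%.
LTV = 383,500/589,000 = 65.1%.
Reserves = 40,240/3,100 = 13.0 months.
Product A: score 715 ≥ 600; DTI 39% ≤ 40%; LTV 65.1% ≤ 110%; employment 69 ≥ 18 mo; reserves 13.0 ≥ 4 mo → qualifies.
Product B: score 715 ≥ 680; DTI 39% ≤ 50%; LTV 65.1% ≤ 110%; employment 69 ≥ 12 mo → qualifies.
Qualifying: Product A, Product B. Lowest rate is 7.48% → Product B.

Product B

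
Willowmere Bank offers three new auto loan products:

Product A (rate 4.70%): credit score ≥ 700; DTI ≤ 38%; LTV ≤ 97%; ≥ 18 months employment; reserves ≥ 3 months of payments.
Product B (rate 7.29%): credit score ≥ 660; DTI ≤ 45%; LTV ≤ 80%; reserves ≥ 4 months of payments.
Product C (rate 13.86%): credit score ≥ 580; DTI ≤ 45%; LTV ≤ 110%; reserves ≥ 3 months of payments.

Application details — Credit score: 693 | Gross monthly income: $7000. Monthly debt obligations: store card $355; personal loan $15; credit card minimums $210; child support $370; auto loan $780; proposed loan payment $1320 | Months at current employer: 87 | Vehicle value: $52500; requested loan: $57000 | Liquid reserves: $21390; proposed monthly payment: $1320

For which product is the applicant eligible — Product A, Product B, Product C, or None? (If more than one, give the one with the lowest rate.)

Product C

Total debts = (355 + 15 + 210 + 370 + 780 + 1,320) = 3,050; DTI = 3,050/7,000 = 43.6%.
LTV = 57,000/52,500 = 108.6%.
Reserves = 21,390/1,320 = 16.2 months.
Product A: score 693 < 700; DTI 43.6% > 38%; LTV 108.6% > 97%; employment 87 ≥ 18 mo; reserves 16.2 ≥ 3 mo → does not qualify.
Product B: score 693 ≥ 660; DTI 43.6% ≤ 45%; LTV 108.6% > 80%; reserves 16.2 ≥ 4 mo → does not qualify.
Product C: score 693 ≥ 580; DTI 43.6% ≤ 45%; LTV 108.6% ≤ 110%; reserves 16.2 ≥ 3 mo → qualifies.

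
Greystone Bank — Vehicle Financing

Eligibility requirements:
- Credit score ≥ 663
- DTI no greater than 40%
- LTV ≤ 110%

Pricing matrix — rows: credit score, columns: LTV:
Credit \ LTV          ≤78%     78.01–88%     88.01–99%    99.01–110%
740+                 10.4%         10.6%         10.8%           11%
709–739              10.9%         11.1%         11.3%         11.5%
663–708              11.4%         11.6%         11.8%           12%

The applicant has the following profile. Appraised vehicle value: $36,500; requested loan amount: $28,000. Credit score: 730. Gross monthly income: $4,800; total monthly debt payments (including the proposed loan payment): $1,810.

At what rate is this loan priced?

Credit score 730 ≥ 663; DTI: 1,810 ÷ 4,800 = 37.7%, within the 40% cap
LTV: 28,000 ÷ 36,500 = 76.7%, within 110% cap
Score 730 is in the 709–739 band; LTV 76.7% is in the ≤78% band → 10.9%.

10.9%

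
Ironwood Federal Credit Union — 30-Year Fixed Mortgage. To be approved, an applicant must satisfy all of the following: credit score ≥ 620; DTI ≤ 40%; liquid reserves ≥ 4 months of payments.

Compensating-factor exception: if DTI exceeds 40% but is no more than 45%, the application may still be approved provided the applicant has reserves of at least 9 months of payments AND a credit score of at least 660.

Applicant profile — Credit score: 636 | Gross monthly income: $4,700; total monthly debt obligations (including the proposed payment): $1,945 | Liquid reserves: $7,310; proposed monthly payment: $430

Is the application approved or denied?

Credit score 636 ≥ 620 (meets base)
DTI: 1,945 ÷ 4,700 = 41.4%, over the 40% base limit.
Liquid reserves cover 7,310/430 = 17.0 months — ≥ 4 required
DTI 41.4% is within the 40%–45% exception band; checking compensating factors.
Reserves 17.0 ≥ 9 months; credit score 636 < 660.
Override conditions not both satisfied; exception does not apply.

Denied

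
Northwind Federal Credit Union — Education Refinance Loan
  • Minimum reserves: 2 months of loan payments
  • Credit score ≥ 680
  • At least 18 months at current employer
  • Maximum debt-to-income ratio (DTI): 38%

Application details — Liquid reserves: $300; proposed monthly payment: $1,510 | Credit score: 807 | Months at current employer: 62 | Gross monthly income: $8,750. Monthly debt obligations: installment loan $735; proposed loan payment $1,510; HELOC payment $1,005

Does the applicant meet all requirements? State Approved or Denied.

Liquid reserves cover 300/1,510 = 0.2 months — < 2 required
Credit score 807 ≥ 680 (meets)
Employment 62 ≥ 18 months
Total monthly debts = (735 + 1,510 + 1,005) = 3,250. DTI: 3,250 ÷ 8,750 = 37.1%, within the 38% cap
Fails on reserves.

Denied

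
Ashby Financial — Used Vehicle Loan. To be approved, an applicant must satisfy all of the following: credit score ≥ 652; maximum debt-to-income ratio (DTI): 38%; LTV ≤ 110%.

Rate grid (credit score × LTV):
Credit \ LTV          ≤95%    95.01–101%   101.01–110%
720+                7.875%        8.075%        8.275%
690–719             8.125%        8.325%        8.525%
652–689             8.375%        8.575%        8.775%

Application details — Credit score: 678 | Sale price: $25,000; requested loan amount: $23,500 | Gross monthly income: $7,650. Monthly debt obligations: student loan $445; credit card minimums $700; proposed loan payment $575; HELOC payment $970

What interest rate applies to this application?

8.375%

Credit score 678 ≥ 652; Total monthly debts = (445 + 700 + 575 + 970) = 2,690. DTI = 2,690/7,650 = 35.2% ≤ 38%
LTV: 23,500 ÷ 25,000 = 94%, within 110% cap
Score 678 is in the 652–689 band; LTV 94% is in the ≤95% band → 8.375%.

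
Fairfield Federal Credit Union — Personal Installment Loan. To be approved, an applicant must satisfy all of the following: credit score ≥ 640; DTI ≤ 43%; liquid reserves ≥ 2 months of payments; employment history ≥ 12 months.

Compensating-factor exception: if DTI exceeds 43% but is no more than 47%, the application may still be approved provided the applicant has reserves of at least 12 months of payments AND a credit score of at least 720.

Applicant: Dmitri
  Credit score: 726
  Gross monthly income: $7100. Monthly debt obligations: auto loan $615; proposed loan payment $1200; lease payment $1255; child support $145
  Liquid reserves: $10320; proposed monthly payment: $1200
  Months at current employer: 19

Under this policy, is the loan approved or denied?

Credit score 726 ≥ 640 (meets base)
Total debts = (615 + 1,200 + 1,255 + 145) = 3,215. DTI = 3,215/7,100 = 45.3% > 43% — standard DTI limit exceeded.
Liquid reserves cover 10,320/1,200 = 8.6 months — ≥ 2 required
Employment 19 ≥ 12 months
DTI 45.3% is within the 43%–47% exception band; checking compensating factors.
Reserves 8.6 < 12 months; credit score 726 ≥ 720.
Compensating-factor requirement not fully met.

Denied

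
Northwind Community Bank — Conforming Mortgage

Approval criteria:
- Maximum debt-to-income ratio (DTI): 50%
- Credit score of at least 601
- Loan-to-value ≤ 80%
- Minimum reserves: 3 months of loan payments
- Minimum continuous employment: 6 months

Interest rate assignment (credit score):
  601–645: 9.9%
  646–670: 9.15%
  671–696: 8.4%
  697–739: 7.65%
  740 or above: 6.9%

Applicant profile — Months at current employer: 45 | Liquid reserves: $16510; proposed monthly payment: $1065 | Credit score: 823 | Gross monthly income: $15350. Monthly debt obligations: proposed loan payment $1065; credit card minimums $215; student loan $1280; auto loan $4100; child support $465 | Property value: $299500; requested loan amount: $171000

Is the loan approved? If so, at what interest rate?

Approved at 6.9%

Credit score 823 ≥ 601 (meets minimum)
Total monthly debts = (1,065 + 215 + 1,280 + 4,100 + 465) = 7,125. Debt-to-income = 7,125/15,350 = 46.4% — meets 50% limit
LTV = 171,000/299,500 = 57.1% ≤ 80%
Liquid reserves cover 16,510/1,065 = 15.5 months — ≥ 3 required
Employment 45 ≥ 6 months
All requirements met. Score 823 falls in the 740 or above tier → 6.9%.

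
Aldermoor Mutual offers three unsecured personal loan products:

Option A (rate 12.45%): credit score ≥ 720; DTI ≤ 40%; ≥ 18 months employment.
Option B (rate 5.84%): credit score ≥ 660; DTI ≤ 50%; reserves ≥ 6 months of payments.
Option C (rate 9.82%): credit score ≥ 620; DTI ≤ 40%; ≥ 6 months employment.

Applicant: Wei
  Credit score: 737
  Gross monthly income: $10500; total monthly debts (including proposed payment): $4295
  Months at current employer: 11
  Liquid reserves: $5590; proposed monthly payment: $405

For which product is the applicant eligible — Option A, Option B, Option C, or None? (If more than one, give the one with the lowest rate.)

Option B

DTI = 4,295/10,500 = 40.9%.
Reserves = 5,590/405 = 13.8 months.
Option A: score 737 ≥ 720; DTI 40.9% > 40%; employment 11 < 18 mo → does not qualify.
Option B: score 737 ≥ 660; DTI 40.9% ≤ 50%; reserves 13.8 ≥ 6 mo → qualifies.
Option C: score 737 ≥ 620; DTI 40.9% > 40%; employment 11 ≥ 6 mo → does not qualify.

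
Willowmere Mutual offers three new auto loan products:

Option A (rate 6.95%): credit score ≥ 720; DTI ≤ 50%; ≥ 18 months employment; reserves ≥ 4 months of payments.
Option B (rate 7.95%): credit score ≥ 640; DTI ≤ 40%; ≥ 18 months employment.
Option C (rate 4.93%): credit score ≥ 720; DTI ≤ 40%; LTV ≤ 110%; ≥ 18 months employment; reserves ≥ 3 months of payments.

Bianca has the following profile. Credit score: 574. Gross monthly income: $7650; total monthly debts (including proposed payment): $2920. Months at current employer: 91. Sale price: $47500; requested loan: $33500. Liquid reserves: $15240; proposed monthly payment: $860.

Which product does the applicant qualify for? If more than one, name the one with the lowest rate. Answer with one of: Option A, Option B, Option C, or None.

DTI = 2,920/7,650 = 38.2%.
LTV = 33,500/47,500 = 70.5%.
Reserves = 15,240/860 = 17.7 months.
Option A: score 574 < 720; DTI 38.2% ≤ 50%; employment 91 ≥ 18 mo; reserves 17.7 ≥ 4 mo → does not qualify.
Option B: score 574 < 640; DTI 38.2% ≤ 40%; employment 91 ≥ 18 mo → does not qualify.
Option C: score 574 < 720; DTI 38.2% ≤ 40%; LTV 70.5% ≤ 110%; employment 91 ≥ 18 mo; reserves 17.7 ≥ 3 mo → does not qualify.

None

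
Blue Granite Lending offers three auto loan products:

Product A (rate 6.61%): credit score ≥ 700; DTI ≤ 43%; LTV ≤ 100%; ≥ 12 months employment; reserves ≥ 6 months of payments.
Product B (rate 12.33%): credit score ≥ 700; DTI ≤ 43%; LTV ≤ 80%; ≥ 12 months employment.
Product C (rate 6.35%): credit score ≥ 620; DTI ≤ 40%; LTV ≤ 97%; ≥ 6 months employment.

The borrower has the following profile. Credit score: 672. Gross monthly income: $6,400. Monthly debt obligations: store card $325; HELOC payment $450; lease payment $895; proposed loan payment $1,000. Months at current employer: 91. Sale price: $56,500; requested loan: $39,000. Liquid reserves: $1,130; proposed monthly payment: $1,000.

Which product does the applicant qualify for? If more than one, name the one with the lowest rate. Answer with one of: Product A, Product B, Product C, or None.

None

Total debts = (325 + 450 + 895 + 1,000) = 2,670; DTI = 2,670/6,400 = 41.7%.
LTV = 39,000/56,500 = 69%.
Reserves = 1,130/1,000 = 1.1 months.
Product A: score 672 < 700; DTI 41.7% ≤ 43%; LTV 69% ≤ 100%; employment 91 ≥ 12 mo; reserves 1.1 < 6 mo → does not qualify.
Product B: score 672 < 700; DTI 41.7% ≤ 43%; LTV 69% ≤ 80%; employment 91 ≥ 12 mo → does not qualify.
Product C: score 672 ≥ 620; DTI 41.7% > 40%; LTV 69% ≤ 97%; employment 91 ≥ 6 mo → does not qualify.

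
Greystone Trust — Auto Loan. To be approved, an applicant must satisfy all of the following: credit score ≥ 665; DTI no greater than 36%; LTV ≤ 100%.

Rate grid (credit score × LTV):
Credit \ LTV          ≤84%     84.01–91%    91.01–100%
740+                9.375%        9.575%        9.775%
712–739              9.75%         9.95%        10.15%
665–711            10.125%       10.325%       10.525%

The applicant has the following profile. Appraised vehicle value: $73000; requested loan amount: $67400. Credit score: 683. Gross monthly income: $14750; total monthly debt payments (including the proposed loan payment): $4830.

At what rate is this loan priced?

Credit score 683 ≥ 665; Debt-to-income = 4,830/14,750 = 32.7% — meets 36% limit
LTV = 67,400/73,000 = 92.3% ≤ 100%
Row: 683 falls in 665–711. Column: 92.3% falls in 91.01–100%. Rate = 10.525%.

10.525%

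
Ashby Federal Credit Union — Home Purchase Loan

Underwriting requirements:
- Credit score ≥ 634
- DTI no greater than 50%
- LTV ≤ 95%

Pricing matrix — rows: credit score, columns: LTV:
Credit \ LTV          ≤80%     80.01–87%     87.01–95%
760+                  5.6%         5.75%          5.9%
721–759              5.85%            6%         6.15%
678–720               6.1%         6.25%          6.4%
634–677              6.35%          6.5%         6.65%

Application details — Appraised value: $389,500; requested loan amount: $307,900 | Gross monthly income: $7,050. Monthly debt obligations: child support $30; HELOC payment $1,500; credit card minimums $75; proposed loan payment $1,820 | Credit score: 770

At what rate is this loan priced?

5.6%

Credit score 770 ≥ 634; Total monthly debts = (30 + 1,500 + 75 + 1,820) = 3,425. DTI = 3,425/7,050 = 48.6% ≤ 50%
Loan-to-value = 307,900/389,500 = 79.1% — pass (95% max)
Score 770 is in the 760+ band; LTV 79.1% is in the ≤80% band → 5.6%.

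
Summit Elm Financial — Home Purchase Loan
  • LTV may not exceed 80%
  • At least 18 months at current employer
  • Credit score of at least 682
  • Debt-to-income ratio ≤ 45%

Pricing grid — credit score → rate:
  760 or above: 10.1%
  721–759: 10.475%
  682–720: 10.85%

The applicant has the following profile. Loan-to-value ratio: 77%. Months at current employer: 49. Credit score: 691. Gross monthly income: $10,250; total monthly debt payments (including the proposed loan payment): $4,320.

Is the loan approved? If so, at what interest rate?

Approved at 10.85%

Credit score 691 ≥ 682 (meets minimum)
LTV 77% — within 80%
DTI = 4,320/10,250 = 42.1% ≤ 45%
Employment 49 ≥ 18 months
All requirements met. Score 691 falls in the 682–720 tier → 10.85%.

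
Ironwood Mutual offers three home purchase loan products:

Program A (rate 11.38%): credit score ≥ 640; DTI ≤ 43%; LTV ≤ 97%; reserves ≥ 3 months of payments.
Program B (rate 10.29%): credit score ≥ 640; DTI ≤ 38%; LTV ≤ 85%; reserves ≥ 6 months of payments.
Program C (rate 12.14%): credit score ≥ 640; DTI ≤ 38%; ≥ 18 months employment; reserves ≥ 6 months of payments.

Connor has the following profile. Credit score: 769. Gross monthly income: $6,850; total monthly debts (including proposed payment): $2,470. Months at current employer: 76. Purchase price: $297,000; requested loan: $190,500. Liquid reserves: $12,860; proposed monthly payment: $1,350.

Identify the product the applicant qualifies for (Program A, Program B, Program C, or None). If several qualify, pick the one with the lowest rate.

DTI = 2,470/6,850 = 36.1%.
LTV = 190,500/297,000 = 64.1%.
Reserves = 12,860/1,350 = 9.5 months.
Program A: score 769 ≥ 640; DTI 36.1% ≤ 43%; LTV 64.1% ≤ 97%; reserves 9.5 ≥ 3 mo → qualifies.
Program B: score 769 ≥ 640; DTI 36.1% ≤ 38%; LTV 64.1% ≤ 85%; reserves 9.5 ≥ 6 mo → qualifies.
Program C: score 769 ≥ 640; DTI 36.1% ≤ 38%; employment 76 ≥ 18 mo; reserves 9.5 ≥ 6 mo → qualifies.
Qualifying: Program A, Program B, Program C. Lowest rate is 10.29% → Program B.

Program B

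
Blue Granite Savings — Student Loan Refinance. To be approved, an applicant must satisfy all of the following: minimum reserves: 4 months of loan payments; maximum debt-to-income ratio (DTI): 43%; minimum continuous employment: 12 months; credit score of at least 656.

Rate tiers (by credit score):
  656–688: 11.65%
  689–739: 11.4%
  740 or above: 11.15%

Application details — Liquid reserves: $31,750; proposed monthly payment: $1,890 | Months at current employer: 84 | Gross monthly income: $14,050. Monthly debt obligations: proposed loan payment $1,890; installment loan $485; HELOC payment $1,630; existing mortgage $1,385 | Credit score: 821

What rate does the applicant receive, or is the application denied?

Credit score 821 ≥ 656 (meets minimum)
Employment 84 ≥ 12 months
Total monthly debts = (1,890 + 485 + 1,630 + 1,385) = 5,390. Debt-to-income = 5,390/14,050 = 38.4% — meets 43% limit
Liquid reserves cover 31,750/1,890 = 16.8 months — ≥ 4 required
All requirements met. Score 821 falls in the 740 or above tier → 11.15%.

Approved at 11.15%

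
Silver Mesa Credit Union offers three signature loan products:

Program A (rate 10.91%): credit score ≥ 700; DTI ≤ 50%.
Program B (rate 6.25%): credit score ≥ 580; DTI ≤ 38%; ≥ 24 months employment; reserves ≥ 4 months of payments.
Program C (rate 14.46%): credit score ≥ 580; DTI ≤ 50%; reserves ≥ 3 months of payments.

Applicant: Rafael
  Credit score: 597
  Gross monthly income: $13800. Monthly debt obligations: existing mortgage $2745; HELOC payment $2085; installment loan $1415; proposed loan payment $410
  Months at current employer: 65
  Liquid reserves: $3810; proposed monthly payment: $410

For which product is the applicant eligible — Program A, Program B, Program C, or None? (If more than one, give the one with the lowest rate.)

Program C

Total debts = (2,745 + 2,085 + 1,415 + 410) = 6,655; DTI = 6,655/13,800 = 48.2%.
Reserves = 3,810/410 = 9.3 months.
Program A: score 597 < 700; DTI 48.2% ≤ 50% → does not qualify.
Program B: score 597 ≥ 580; DTI 48.2% > 38%; employment 65 ≥ 24 mo; reserves 9.3 ≥ 4 mo → does not qualify.
Program C: score 597 ≥ 580; DTI 48.2% ≤ 50%; reserves 9.3 ≥ 3 mo → qualifies.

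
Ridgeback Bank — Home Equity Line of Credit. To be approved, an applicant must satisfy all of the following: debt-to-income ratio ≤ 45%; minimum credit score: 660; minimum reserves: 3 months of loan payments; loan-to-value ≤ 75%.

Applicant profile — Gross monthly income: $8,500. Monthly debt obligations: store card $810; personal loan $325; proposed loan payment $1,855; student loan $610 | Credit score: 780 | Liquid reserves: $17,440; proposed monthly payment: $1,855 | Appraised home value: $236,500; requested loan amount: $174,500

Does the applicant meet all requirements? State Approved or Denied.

Approved

Total monthly debts = (810 + 325 + 1,855 + 610) = 3,600. DTI: 3,600 ÷ 8,500 = 42.4%, within the 45% cap
Credit score 780 ≥ 660 (meets)
Reserves = 17,440/1,855 = 9.4 months ≥ 3
Loan-to-value = 174,500/236,500 = 73.8% — pass (75% max)
All criteria satisfied.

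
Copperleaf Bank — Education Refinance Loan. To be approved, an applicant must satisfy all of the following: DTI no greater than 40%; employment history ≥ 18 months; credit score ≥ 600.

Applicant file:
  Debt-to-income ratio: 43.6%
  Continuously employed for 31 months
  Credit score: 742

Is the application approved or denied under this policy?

Denied

DTI 43.6% is over the 40% limit
Employment 31 ≥ 18 months
Credit score 742 ≥ 600 (meets)
Fails on DTI.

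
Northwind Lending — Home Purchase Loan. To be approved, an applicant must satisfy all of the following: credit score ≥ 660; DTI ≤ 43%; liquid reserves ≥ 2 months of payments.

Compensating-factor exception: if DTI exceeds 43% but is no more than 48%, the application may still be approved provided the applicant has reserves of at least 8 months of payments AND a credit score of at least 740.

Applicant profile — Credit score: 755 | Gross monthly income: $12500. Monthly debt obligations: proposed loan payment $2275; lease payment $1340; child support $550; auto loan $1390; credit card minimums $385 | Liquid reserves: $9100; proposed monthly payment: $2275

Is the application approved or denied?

Credit score 755 ≥ 660 (meets base)
Total debts = (2,275 + 1,340 + 550 + 1,390 + 385) = 5,940. DTI = 5,940/12,500 = 47.5% > 43% — standard DTI limit exceeded.
Reserves = 9,100/2,275 = 4.0 months ≥ 2
DTI 47.5% is within the 43%–48% exception band; checking compensating factors.
Override check — reserves: 4.0 mo (short of 8); score: 755 (ok).
Override conditions not both satisfied; exception does not apply.

Denied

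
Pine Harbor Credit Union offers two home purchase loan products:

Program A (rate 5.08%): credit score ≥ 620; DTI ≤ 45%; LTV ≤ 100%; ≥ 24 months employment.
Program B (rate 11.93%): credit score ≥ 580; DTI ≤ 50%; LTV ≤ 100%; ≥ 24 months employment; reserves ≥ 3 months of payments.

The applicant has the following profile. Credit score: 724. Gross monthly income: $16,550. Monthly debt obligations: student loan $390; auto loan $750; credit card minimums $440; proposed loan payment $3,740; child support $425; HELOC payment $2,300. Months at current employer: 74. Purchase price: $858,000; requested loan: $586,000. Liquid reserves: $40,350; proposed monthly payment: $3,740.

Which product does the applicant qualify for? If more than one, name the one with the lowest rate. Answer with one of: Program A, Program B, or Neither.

Program B

Total debts = (390 + 750 + 440 + 3,740 + 425 + 2,300) = 8,045; DTI = 8,045/16,550 = 48.6%.
LTV = 586,000/858,000 = 68.3%.
Reserves = 40,350/3,740 = 10.8 months.
Program A: score 724 ≥ 620; DTI 48.6% > 45%; LTV 68.3% ≤ 100%; employment 74 ≥ 24 mo → does not qualify.
Program B: score 724 ≥ 580; DTI 48.6% ≤ 50%; LTV 68.3% ≤ 100%; employment 74 ≥ 24 mo; reserves 10.8 ≥ 3 mo → qualifies.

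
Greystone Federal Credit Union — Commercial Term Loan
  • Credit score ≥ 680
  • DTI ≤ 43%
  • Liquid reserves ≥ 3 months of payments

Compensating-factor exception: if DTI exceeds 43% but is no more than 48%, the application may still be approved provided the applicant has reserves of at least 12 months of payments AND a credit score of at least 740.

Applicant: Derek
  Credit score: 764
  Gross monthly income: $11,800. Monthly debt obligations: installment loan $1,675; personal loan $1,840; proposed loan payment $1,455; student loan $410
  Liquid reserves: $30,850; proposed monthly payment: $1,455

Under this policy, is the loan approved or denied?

Credit score 764 ≥ 680 (meets base)
Total debts = (1,675 + 1,840 + 1,455 + 410) = 5,380. DTI: 5,380 ÷ 11,800 = 45.6%, over the 43% base limit.
Reserves: 30,850 ÷ 1,455 = 21.2 months (meets 3-month minimum)
45.6% falls in the override range (43%–48%), so the compensating-factor test applies.
Override check — reserves: 21.2 mo (ok); score: 764 (ok).
Both compensating conditions met → exception applies.

Approved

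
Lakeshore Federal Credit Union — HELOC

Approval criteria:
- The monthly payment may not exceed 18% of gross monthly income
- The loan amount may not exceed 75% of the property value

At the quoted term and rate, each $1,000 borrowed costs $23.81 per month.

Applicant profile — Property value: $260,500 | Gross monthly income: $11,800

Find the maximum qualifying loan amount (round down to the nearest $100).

$89,200

Payment cap: 18% × $11,800 = $2,124/month.
At $23.81 per $1,000, that supports 2,124/23.81 × 1,000 ≈ $89,206 → $89,200.
LTV cap: 75% × $260,500 = $195,375 → $195,300.
Binding constraint: payment-to-income.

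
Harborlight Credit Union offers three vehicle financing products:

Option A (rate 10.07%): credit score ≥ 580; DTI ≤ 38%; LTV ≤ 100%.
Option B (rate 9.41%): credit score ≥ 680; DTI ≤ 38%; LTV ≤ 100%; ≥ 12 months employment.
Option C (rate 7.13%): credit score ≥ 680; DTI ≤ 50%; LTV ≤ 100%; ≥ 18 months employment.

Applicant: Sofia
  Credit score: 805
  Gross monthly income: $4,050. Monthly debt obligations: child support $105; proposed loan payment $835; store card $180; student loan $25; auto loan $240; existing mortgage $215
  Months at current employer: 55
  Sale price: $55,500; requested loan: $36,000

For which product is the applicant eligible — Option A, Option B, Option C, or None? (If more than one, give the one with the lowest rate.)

Option C

Total debts = (105 + 835 + 180 + 25 + 240 + 215) = 1,600; DTI = 1,600/4,050 = 39.5%.
LTV = 36,000/55,500 = 64.9%.
Option A: score 805 ≥ 580; DTI 39.5% > 38%; LTV 64.9% ≤ 100% → does not qualify.
Option B: score 805 ≥ 680; DTI 39.5% > 38%; LTV 64.9% ≤ 100%; employment 55 ≥ 12 mo → does not qualify.
Option C: score 805 ≥ 680; DTI 39.5% ≤ 50%; LTV 64.9% ≤ 100%; employment 55 ≥ 18 mo → qualifies.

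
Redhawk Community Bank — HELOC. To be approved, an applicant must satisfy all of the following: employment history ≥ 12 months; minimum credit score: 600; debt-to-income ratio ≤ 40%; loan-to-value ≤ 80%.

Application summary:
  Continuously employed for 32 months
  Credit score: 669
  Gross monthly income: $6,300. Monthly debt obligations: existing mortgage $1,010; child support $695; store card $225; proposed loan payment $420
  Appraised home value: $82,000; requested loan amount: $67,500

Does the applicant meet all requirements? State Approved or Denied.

Denied

Employment 32 ≥ 12 months
Credit score 669 ≥ 600 (meets)
Total monthly debts = (1,010 + 695 + 225 + 420) = 2,350. Debt-to-income = 2,350/6,300 = 37.3% — meets 40% limit
Loan-to-value = 67,500/82,000 = 82.3% — fail (80% max)
Fails on LTV.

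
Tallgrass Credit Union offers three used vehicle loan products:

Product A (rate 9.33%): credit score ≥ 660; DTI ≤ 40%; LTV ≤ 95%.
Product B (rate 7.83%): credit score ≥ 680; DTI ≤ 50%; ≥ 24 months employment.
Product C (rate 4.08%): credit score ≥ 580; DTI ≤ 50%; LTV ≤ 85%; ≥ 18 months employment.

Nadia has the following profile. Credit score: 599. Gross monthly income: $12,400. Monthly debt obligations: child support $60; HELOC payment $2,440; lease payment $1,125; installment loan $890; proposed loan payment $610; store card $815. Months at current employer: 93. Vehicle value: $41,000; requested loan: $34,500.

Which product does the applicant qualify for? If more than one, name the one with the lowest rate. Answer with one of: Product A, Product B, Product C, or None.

Product C

Total debts = (60 + 2,440 + 1,125 + 890 + 610 + 815) = 5,940; DTI = 5,940/12,400 = 47.9%.
LTV = 34,500/41,000 = 84.1%.
Product A: score 599 < 660; DTI 47.9% > 40%; LTV 84.1% ≤ 95% → does not qualify.
Product B: score 599 < 680; DTI 47.9% ≤ 50%; employment 93 ≥ 24 mo → does not qualify.
Product C: score 599 ≥ 580; DTI 47.9% ≤ 50%; LTV 84.1% ≤ 85%; employment 93 ≥ 18 mo → qualifies.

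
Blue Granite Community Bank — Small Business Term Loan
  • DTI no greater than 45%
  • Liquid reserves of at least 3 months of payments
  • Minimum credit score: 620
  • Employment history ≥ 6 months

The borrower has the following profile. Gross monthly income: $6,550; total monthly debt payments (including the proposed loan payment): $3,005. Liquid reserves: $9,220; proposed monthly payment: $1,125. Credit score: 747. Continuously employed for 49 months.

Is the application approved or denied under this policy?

Denied

DTI = 3,005/6,550 = 45.9% > 45%
Liquid reserves cover 9,220/1,125 = 8.2 months — ≥ 3 required
Credit score 747 ≥ 620 (meets)
Employment 49 ≥ 6 months
Fails on DTI.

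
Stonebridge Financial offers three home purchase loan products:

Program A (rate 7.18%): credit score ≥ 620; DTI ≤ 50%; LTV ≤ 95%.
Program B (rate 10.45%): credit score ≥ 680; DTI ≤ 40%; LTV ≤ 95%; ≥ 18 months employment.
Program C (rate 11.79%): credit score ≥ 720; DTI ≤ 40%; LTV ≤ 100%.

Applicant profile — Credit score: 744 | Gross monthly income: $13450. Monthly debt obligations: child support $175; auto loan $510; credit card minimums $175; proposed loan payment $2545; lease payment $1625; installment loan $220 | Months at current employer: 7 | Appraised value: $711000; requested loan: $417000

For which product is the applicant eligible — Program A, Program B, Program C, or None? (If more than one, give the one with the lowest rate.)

Total debts = (175 + 510 + 175 + 2,545 + 1,625 + 220) = 5,250; DTI = 5,250/13,450 = 39%.
LTV = 417,000/711,000 = 58.6%.
Program A: score 744 ≥ 620; DTI 39% ≤ 50%; LTV 58.6% ≤ 95% → qualifies.
Program B: score 744 ≥ 680; DTI 39% ≤ 40%; LTV 58.6% ≤ 95%; employment 7 < 18 mo → does not qualify.
Program C: score 744 ≥ 720; DTI 39% ≤ 40%; LTV 58.6% ≤ 100% → qualifies.
Qualifying: Program A, Program C. Lowest rate is 7.18% → Program A.

Program A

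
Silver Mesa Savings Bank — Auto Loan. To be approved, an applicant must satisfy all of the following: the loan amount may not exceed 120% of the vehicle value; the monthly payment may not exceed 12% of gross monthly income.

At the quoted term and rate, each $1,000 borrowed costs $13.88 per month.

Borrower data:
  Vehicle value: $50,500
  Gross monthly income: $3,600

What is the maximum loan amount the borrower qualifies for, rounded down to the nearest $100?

$31,100

Payment cap: 12% × $3,600 = $432/month.
At $13.88 per $1,000, that supports 432/13.88 × 1,000 ≈ $31,123 → $31,100.
LTV cap: 120% × $50,500 = $60,600 → $60,600.
Binding constraint: payment-to-income.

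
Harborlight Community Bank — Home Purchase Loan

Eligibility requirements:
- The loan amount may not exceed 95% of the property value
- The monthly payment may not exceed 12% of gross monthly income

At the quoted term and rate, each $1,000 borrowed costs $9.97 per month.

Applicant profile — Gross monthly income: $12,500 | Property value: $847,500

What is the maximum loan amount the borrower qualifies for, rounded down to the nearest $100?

Payment cap: 12% × $12,500 = $1,500/month.
At $9.97 per $1,000, that supports 1,500/9.97 × 1,000 ≈ $150,451 → $150,400.
LTV cap: 95% × $847,500 = $805,125 → $805,100.
Binding constraint: payment-to-income.

$150,400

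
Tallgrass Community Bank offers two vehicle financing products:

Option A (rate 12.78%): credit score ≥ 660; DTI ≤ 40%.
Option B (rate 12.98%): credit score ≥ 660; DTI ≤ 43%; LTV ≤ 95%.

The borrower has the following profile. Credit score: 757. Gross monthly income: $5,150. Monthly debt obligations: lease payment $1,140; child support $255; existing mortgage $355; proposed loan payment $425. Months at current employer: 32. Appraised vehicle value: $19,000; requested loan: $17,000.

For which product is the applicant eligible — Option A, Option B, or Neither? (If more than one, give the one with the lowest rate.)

Total debts = (1,140 + 255 + 355 + 425) = 2,175; DTI = 2,175/5,150 = 42.2%.
LTV = 17,000/19,000 = 89.5%.
Option A: score 757 ≥ 660; DTI 42.2% > 40% → does not qualify.
Option B: score 757 ≥ 660; DTI 42.2% ≤ 43%; LTV 89.5% ≤ 95% → qualifies.

Option B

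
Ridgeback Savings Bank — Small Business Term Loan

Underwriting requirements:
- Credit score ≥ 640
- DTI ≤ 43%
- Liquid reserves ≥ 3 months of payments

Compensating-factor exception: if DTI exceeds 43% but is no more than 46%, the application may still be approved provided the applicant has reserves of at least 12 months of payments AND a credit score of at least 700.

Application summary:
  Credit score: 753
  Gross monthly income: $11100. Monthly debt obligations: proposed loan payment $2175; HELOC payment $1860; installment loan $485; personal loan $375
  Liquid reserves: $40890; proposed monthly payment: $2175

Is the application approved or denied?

Approved

Credit score 753 ≥ 640 (meets base)
Total debts = (2,175 + 1,860 + 485 + 375) = 4,895. DTI: 4,895 ÷ 11,100 = 44.1%, over the 43% base limit.
Reserves: 40,890 ÷ 2,175 = 18.8 months (meets 3-month minimum)
44.1% falls in the override range (43%–46%), so the compensating-factor test applies.
Override check — reserves: 18.8 mo (ok); score: 753 (ok).
Both compensating conditions met → exception applies.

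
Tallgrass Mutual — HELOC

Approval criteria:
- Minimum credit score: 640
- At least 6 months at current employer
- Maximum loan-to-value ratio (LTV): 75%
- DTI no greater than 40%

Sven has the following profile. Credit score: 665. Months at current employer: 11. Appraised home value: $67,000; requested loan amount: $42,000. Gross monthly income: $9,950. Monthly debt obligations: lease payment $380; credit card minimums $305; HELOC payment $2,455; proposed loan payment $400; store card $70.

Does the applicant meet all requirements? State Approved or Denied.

Credit score 665 ≥ 640 (meets)
Employment 11 ≥ 6 months
LTV: 42,000 ÷ 67,000 = 62.7%, within 75% cap
Total monthly debts = (380 + 305 + 2,455 + 400 + 70) = 3,610. DTI = 3,610/9,950 = 36.3% ≤ 40%
All criteria satisfied.

Approved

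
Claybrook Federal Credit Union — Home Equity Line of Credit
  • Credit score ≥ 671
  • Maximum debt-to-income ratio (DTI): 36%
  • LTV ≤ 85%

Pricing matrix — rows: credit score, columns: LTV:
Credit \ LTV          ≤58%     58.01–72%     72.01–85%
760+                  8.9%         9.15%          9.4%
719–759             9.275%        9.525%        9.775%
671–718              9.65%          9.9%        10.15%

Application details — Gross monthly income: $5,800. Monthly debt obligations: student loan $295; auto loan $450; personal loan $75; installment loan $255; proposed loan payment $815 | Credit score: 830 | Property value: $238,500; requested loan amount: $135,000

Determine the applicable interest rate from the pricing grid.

Credit score 830 ≥ 671; Total monthly debts = (295 + 450 + 75 + 255 + 815) = 1,890. DTI: 1,890 ÷ 5,800 = 32.6%, within the 36% cap
Loan-to-value = 135,000/238,500 = 56.6% — pass (85% max)
Score 830 is in the 760+ band; LTV 56.6% is in the ≤58% band → 8.9%.

8.9%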